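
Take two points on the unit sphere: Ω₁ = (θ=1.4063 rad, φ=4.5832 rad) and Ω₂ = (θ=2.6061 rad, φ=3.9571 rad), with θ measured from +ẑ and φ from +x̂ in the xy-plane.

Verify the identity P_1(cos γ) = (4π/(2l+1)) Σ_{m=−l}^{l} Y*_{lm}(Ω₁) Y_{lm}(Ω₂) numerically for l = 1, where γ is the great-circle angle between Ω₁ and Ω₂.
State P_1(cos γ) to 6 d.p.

0.267063

Term-by-term m-sum for l=1 (normalisation 4π/3 = 4.188790):
  term(m=-1) = +0.048689+0.035210i   from Y*(Ω₁)=-0.043909-0.337990i, Y(Ω₂)=-0.120849+0.128355i
  term(m=+0) = -0.033621+0.000000i   from Y*(Ω₁)=+0.080011-0.000000i, Y(Ω₂)=-0.420207+0.000000i
  term(m=+1) = +0.048689-0.035210i   from Y*(Ω₁)=+0.043909-0.337990i, Y(Ω₂)=+0.120849+0.128355i
Total Σ_m = +0.063757+0.000000i. Multiply by 4.188790: +0.267063+0.000000i. P_1(cos γ) = 0.267063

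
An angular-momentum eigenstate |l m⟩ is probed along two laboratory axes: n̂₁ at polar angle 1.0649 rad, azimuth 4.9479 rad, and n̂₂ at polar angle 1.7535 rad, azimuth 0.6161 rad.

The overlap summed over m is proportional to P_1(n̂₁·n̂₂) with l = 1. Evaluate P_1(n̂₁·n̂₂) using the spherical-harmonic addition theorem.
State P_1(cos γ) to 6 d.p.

Term-by-term m-sum for l=1 (normalisation 4π/3 = 4.188790):
  m=-1: Y*=+0.070519-0.293875i  Y=+0.277278-0.196323i  product -0.038141-0.095330i
  m=+0: Y*=+0.236773-0.000000i  Y=-0.088774+0.000000i  product -0.021019+0.000000i
  m=+1: Y*=-0.070519-0.293875i  Y=-0.277278-0.196323i  product -0.038141+0.095330i
Accumulated sum -0.097301+0.000000i; after 4π/(2l+1) scaling, -0.407574+0.000000i ⇒ P_1 = -0.407574

-0.407574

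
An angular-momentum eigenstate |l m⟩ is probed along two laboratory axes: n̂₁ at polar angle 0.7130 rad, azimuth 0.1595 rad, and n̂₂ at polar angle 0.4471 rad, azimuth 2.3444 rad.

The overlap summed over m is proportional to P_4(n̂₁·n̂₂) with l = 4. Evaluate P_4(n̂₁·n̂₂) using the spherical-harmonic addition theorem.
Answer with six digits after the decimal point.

-0.317808

Term-by-term m-sum for l=4 (normalisation 4π/9 = 1.396263):
  m=-4: 0.06507 + 0.04825j × -0.01545 - 0.00073j = -0.00097 - 0.00079j  (running Σ = -0.00097 - 0.00079j)
  m=-3: 0.23521 + 0.12200j × 0.06674 - 0.06218j = 0.02328 - 0.00648j  (running Σ = 0.02231 - 0.00727j)
  m=-2: 0.40840 + 0.13489j × -0.00692 + 0.29329j = -0.04239 + 0.11885j  (running Σ = -0.02007 + 0.11157j)
  m=-1: 0.23226 + 0.03736j × -0.34685 - 0.35513j = -0.06729 - 0.09544j  (running Σ = -0.08736 + 0.01613j)
  m=0: -0.28637 + 0.00000j × 0.18468 + 0.00000j = -0.05289 + 0.00000j  (running Σ = -0.14025 + 0.01613j)
  m=1: -0.23226 + 0.03736j × 0.34685 - 0.35513j = -0.06729 + 0.09544j  (running Σ = -0.20754 + 0.11157j)
  m=2: 0.40840 - 0.13489j × -0.00692 - 0.29329j = -0.04239 - 0.11885j  (running Σ = -0.24993 - 0.00727j)
  m=3: -0.23521 + 0.12200j × -0.06674 - 0.06218j = 0.02328 + 0.00648j  (running Σ = -0.22664 - 0.00079j)
  m=4: 0.06507 - 0.04825j × -0.01545 + 0.00073j = -0.00097 + 0.00079j  (running Σ = -0.22761 - 0.00000j)
Total Σ_m = -0.22761 - 0.00000j. Multiply by 1.396263: -0.31781 - 0.00000j. P_4(cos γ) = -0.317808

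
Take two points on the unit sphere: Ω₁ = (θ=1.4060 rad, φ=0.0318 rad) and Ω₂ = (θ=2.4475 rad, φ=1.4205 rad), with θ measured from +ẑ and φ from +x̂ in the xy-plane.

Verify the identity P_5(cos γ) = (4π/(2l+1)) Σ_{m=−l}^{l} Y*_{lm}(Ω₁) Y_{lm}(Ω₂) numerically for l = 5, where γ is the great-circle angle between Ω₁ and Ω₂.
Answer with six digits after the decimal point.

Summing Y*_{l m}(θ₁,φ₁)·Y_{l m}(θ₂,φ₂) over m ∈ [−5, 5]; prefactor 4π/(2·5+1) = 1.142397:
  m=-5: (0.428063, 0.068641) × (0.033941, -0.036325) = (0.017022, -0.013220)  (running Σ = (0.017022, -0.013220))
  m=-4: (0.226153, 0.028923) × (-0.155781, -0.106846) = (-0.032140, -0.028669)  (running Σ = (-0.015117, -0.041889))
  m=-3: (-0.250495, -0.023970) × (-0.170359, 0.351871) = (0.051108, -0.084058)  (running Σ = (0.035991, -0.125947))
  m=-2: (-0.248201, -0.015807) × (0.393265, 0.121906) = (-0.095682, -0.036474)  (running Σ = (-0.059691, -0.162421))
  m=-1: (0.201605, 0.006413) × (0.001802, -0.011896) = (0.000439, -0.002387)  (running Σ = (-0.059251, -0.164808))
  m=0: (0.252519, -0.000000) × (0.392486, 0.000000) = (0.099110, 0.000000)  (running Σ = (0.039859, -0.164808))
  m=1: (-0.201605, 0.006413) × (-0.001802, -0.011896) = (0.000439, 0.002387)  (running Σ = (0.040299, -0.162421))
  m=2: (-0.248201, 0.015807) × (0.393265, -0.121906) = (-0.095682, 0.036474)  (running Σ = (-0.055383, -0.125947))
  m=3: (0.250495, -0.023970) × (0.170359, 0.351871) = (0.051108, 0.084058)  (running Σ = (-0.004274, -0.041889))
  m=4: (0.226153, -0.028923) × (-0.155781, 0.106846) = (-0.032140, 0.028669)  (running Σ = (-0.036414, -0.013220))
  m=5: (-0.428063, 0.068641) × (-0.033941, -0.036325) = (0.017022, 0.013220)  (running Σ = (-0.019392, 0.000000))
Total Σ_m = (-0.019392, 0.000000). Multiply by 1.142397: (-0.022153, 0.000000). P_5(cos γ) = -0.022153

-0.022153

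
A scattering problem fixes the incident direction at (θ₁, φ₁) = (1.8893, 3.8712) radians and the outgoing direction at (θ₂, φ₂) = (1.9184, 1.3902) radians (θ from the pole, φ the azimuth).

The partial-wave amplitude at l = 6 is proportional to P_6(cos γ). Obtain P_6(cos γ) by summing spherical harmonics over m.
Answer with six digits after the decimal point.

0.175934

Term-by-term m-sum for l=6 (normalisation 4π/13 = 0.966644):
  m=-6: Y*=(-0.116447, -0.334776)  Y=(-0.156216, -0.294846)  product (-0.080517, 0.086631)
  m=-5: Y*=(-0.354039, -0.196385)  Y=(-0.328826, 0.259346)  product (0.167349, -0.027242)
  m=-4: Y*=(-0.022265, 0.005053)  Y=(0.057817, 0.050954)  product (-0.001545, -0.000842)
  m=-3: Y*=(0.194517, -0.273608)  Y=(-0.163905, 0.272329)  product (0.042629, 0.097818)
  m=-2: Y*=(-0.014646, -0.130716)  Y=(0.173543, 0.065558)  product (0.006028, -0.023645)
  m=-1: Y*=(0.216957, 0.194006)  Y=(-0.046526, 0.254816)  product (-0.059530, 0.046258)
  m=+0: Y*=(0.157980, -0.000000)  Y=(0.210005, 0.000000)  product (0.033177, 0.000000)
  m=+1: Y*=(-0.216957, 0.194006)  Y=(0.046526, 0.254816)  product (-0.059530, -0.046258)
  m=+2: Y*=(-0.014646, 0.130716)  Y=(0.173543, -0.065558)  product (0.006028, 0.023645)
  m=+3: Y*=(-0.194517, -0.273608)  Y=(0.163905, 0.272329)  product (0.042629, -0.097818)
  m=+4: Y*=(-0.022265, -0.005053)  Y=(0.057817, -0.050954)  product (-0.001545, 0.000842)
  m=+5: Y*=(0.354039, -0.196385)  Y=(0.328826, 0.259346)  product (0.167349, 0.027242)
  m=+6: Y*=(-0.116447, 0.334776)  Y=(-0.156216, 0.294846)  product (-0.080517, -0.086631)
Accumulated sum (0.182005, 0.000000); after 4π/(2l+1) scaling, (0.175934, 0.000000) ⇒ P_6 = 0.175934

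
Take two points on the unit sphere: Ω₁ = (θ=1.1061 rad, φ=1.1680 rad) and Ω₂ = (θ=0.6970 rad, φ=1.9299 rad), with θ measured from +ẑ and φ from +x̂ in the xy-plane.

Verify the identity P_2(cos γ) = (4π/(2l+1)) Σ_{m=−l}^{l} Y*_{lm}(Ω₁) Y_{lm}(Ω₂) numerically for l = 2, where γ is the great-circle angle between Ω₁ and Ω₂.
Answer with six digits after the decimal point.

0.363722

Term-by-term m-sum for l=2 (normalisation 4π/5 = 2.513274):
  m=-2: Y*=-0.213828+0.222644i  Y=-0.119852+0.104739i  product +0.002308-0.049080i
  m=-1: Y*=+0.121324+0.284735i  Y=-0.133634-0.355998i  product +0.085152-0.081241i
  m=+0: Y*=-0.125362-0.000000i  Y=+0.240901+0.000000i  product -0.030200-0.000000i
  m=+1: Y*=-0.121324+0.284735i  Y=+0.133634-0.355998i  product +0.085152+0.081241i
  m=+2: Y*=-0.213828-0.222644i  Y=-0.119852-0.104739i  product +0.002308+0.049080i
Accumulated sum +0.144720+0.000000i; after 4π/(2l+1) scaling, +0.363722+0.000000i ⇒ P_2 = 0.363722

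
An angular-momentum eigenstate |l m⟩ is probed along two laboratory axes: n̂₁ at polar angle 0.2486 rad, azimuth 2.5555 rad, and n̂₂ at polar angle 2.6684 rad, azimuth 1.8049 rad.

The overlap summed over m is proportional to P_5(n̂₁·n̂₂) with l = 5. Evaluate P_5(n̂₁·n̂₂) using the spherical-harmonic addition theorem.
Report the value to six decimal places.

Summing Y*_{l m}(θ₁,φ₁)·Y_{l m}(θ₂,φ₂) over m ∈ [−5, 5]; prefactor 4π/(2·5+1) = 1.142397:
  m=-5: Y*=+0.000409+0.000088i  Y=-0.008403-0.003555i  product -0.000003-0.000002i
  m=-4: Y*=-0.003643-0.003730i  Y=-0.033400+0.045389i  product +0.000291-0.000041i
  m=-3: Y*=+0.007160+0.037743i  Y=+0.129678+0.153239i  product -0.004855+0.005992i
  m=-2: Y*=+0.070187-0.166654i  Y=+0.384978-0.194688i  product -0.005425-0.077823i
  m=-1: Y*=-0.418986+0.278170i  Y=-0.104642-0.438793i  product +0.165902+0.154740i
  m=+0: Y*=+0.548717-0.000000i  Y=+0.095057+0.000000i  product +0.052159+0.000000i
  m=+1: Y*=+0.418986+0.278170i  Y=+0.104642-0.438793i  product +0.165902-0.154740i
  m=+2: Y*=+0.070187+0.166654i  Y=+0.384978+0.194688i  product -0.005425+0.077823i
  m=+3: Y*=-0.007160+0.037743i  Y=-0.129678+0.153239i  product -0.004855-0.005992i
  m=+4: Y*=-0.003643+0.003730i  Y=-0.033400-0.045389i  product +0.000291+0.000041i
  m=+5: Y*=-0.000409+0.000088i  Y=+0.008403-0.003555i  product -0.000003+0.000002i
Accumulated sum +0.363979-0.000000i; after 4π/(2l+1) scaling, +0.415809-0.000000i ⇒ P_5 = 0.415809

0.415809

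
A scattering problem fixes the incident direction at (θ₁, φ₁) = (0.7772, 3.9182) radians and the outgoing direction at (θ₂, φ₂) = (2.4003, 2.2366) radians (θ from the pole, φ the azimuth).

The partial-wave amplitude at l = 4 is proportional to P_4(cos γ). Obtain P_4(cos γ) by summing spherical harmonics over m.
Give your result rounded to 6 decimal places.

Expand P_4 via completeness: Σ_{m} conj(Y_{4,m}) at Ω₁ times Y_{4,m} at Ω₂ —
  m=-4: Y*=-0.10697 + 0.00376j  Y=-0.08167 - 0.04235j  product 0.00890 + 0.00422j
  m=-3: Y*=0.21180 - 0.22327j  Y=-0.25877 + 0.11762j  product -0.02854 + 0.08269j
  m=-2: Y*=0.00740 + 0.42067j  Y=-0.10148 + 0.41615j  product -0.17581 - 0.03961j
  m=-1: Y*=-0.09403 - 0.09239j  Y=0.11765 + 0.14978j  product 0.00278 - 0.02495j
  m=+0: Y*=-0.33922 + 0.00000j  Y=-0.31332 + 0.00000j  product 0.10628 + 0.00000j
  m=+1: Y*=0.09403 - 0.09239j  Y=-0.11765 + 0.14978j  product 0.00278 + 0.02495j
  m=+2: Y*=0.00740 - 0.42067j  Y=-0.10148 - 0.41615j  product -0.17581 + 0.03961j
  m=+3: Y*=-0.21180 - 0.22327j  Y=0.25877 + 0.11762j  product -0.02854 - 0.08269j
  m=+4: Y*=-0.10697 - 0.00376j  Y=-0.08167 + 0.04235j  product 0.00890 - 0.00422j
Accumulated sum -0.27909 + 0.00000j; after 4π/(2l+1) scaling, -0.38968 + 0.00000j ⇒ P_4 = -0.389684

-0.389684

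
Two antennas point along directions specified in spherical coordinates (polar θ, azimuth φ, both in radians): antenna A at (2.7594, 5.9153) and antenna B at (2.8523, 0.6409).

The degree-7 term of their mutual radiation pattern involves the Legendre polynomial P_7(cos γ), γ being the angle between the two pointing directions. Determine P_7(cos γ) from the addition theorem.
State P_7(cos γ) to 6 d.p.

Expand P_7 via completeness: Σ_{m} conj(Y_{7,m}) at Ω₁ times Y_{7,m} at Ω₂ —
  term(m=-7) = +0.000000-0.000000i   from Y*(Ω₁)=-0.000424-0.000269i, Y(Ω₂)=-0.000017+0.000075i
  term(m=-6) = +0.000004+0.000001i   from Y*(Ω₁)=+0.002777+0.003757i, Y(Ω₂)=+0.000737-0.000625i
  term(m=-5) = +0.000067+0.000194i   from Y*(Ω₁)=-0.007162-0.026017i, Y(Ω₂)=-0.007571+0.000477i
  term(m=-4) = -0.002817+0.003503i   from Y*(Ω₁)=-0.010694+0.107387i, Y(Ω₂)=+0.034889+0.022758i
  term(m=-3) = -0.048157-0.005574i   from Y*(Ω₁)=+0.134827-0.267316i, Y(Ω₂)=-0.055813-0.152001i
  term(m=-2) = -0.096901-0.202263i   from Y*(Ω₁)=-0.393474+0.356237i, Y(Ω₂)=-0.120420+0.405019i
  term(m=-1) = +0.141593-0.224839i   from Y*(Ω₁)=+0.401873-0.154895i, Y(Ω₂)=+0.494510-0.368877i
  term(m=+0) = -0.032652+0.000000i   from Y*(Ω₁)=+0.234849-0.000000i, Y(Ω₂)=-0.139036+0.000000i
  term(m=+1) = +0.141593+0.224839i   from Y*(Ω₁)=-0.401873-0.154895i, Y(Ω₂)=-0.494510-0.368877i
  term(m=+2) = -0.096901+0.202263i   from Y*(Ω₁)=-0.393474-0.356237i, Y(Ω₂)=-0.120420-0.405019i
  term(m=+3) = -0.048157+0.005574i   from Y*(Ω₁)=-0.134827-0.267316i, Y(Ω₂)=+0.055813-0.152001i
  term(m=+4) = -0.002817-0.003503i   from Y*(Ω₁)=-0.010694-0.107387i, Y(Ω₂)=+0.034889-0.022758i
  term(m=+5) = +0.000067-0.000194i   from Y*(Ω₁)=+0.007162-0.026017i, Y(Ω₂)=+0.007571+0.000477i
  term(m=+6) = +0.000004-0.000001i   from Y*(Ω₁)=+0.002777-0.003757i, Y(Ω₂)=+0.000737+0.000625i
  term(m=+7) = +0.000000+0.000000i   from Y*(Ω₁)=+0.000424-0.000269i, Y(Ω₂)=+0.000017+0.000075i
Total Σ_m = -0.045074-0.000000i. Multiply by 0.837758: -0.037761-0.000000i. P_7(cos γ) = -0.037761

-0.037761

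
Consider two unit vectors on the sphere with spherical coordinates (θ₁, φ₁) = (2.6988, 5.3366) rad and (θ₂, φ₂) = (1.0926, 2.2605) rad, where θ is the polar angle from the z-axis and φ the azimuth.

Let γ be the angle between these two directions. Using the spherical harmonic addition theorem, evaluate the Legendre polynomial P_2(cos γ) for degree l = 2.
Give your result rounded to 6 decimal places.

Term-by-term m-sum for l=2 (normalisation 4π/5 = 2.513274):
  m=-2: -0.02247 - 0.06726j × -0.05792 + 0.29892j = 0.02141 - 0.00282j  (running Σ = 0.02141 - 0.00282j)
  m=-1: -0.17480 + 0.24269j × -0.20084 - 0.24349j = 0.09420 - 0.00618j  (running Σ = 0.11560 - 0.00900j)
  m=0: 0.45708 + 0.00000j × -0.11503 + 0.00000j = -0.05258 + 0.00000j  (running Σ = 0.06303 - 0.00900j)
  m=1: 0.17480 + 0.24269j × 0.20084 - 0.24349j = 0.09420 + 0.00618j  (running Σ = 0.15723 - 0.00282j)
  m=2: -0.02247 + 0.06726j × -0.05792 - 0.29892j = 0.02141 + 0.00282j  (running Σ = 0.17863 + 0.00000j)
Σ over m = 0.17863 + 0.00000j; ×(4π/5) → 0.44896 + 0.00000j. Real part: 0.448956

0.448956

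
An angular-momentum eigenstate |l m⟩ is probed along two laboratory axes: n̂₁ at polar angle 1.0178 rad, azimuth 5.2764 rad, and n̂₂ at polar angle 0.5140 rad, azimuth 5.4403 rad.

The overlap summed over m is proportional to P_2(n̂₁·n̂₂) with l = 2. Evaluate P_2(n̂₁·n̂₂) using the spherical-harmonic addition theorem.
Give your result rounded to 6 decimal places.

0.635735

Term-by-term m-sum for l=2 (normalisation 4π/5 = 2.513274):
  [-2]  conj(Y_{2,-2})(Ω₁) = -0.11984 - 0.25274j ; Y_{2,-2}(Ω₂) = -0.01071 + 0.09276j ; Δ = 0.02473 - 0.00841j
  [-1]  conj(Y_{2,-1})(Ω₁) = 0.18459 - 0.29181j ; Y_{2,-1}(Ω₂) = 0.22005 + 0.24693j ; Δ = 0.11268 - 0.01863j
  [+0]  conj(Y_{2,0})(Ω₁) = -0.05436 + 0.00000j ; Y_{2,0}(Ω₂) = 0.40206 + 0.00000j ; Δ = -0.02186 + 0.00000j
  [+1]  conj(Y_{2,1})(Ω₁) = -0.18459 - 0.29181j ; Y_{2,1}(Ω₂) = -0.22005 + 0.24693j ; Δ = 0.11268 + 0.01863j
  [+2]  conj(Y_{2,2})(Ω₁) = -0.11984 + 0.25274j ; Y_{2,2}(Ω₂) = -0.01071 - 0.09276j ; Δ = 0.02473 + 0.00841j
Σ over m = 0.25295 + 0.00000j; ×(4π/5) → 0.63573 + 0.00000j. Real part: 0.635735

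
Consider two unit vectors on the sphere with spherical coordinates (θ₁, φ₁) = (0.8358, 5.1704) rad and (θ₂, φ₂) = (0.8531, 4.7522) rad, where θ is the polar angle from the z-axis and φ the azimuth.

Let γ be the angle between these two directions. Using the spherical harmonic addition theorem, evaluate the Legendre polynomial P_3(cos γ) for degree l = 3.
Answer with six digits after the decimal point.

0.727364

Expand P_3 via completeness: Σ_{m} conj(Y_{3,m}) at Ω₁ times Y_{3,m} at Ω₂ —
  m=-3: Y*=(-0.167042, 0.033299)  Y=(-0.021252, -0.177095)  product (0.009447, 0.028875)
  m=-2: Y*=(-0.229675, -0.299148)  Y=(-0.380211, 0.030337)  product (0.096400, 0.106771)
  m=-1: Y*=(0.132341, -0.268455)  Y=(0.011265, 0.282803)  product (0.077411, 0.034402)
  m=+0: Y*=(-0.188081, -0.000000)  Y=(-0.205533, 0.000000)  product (0.038657, 0.000000)
  m=+1: Y*=(-0.132341, -0.268455)  Y=(-0.011265, 0.282803)  product (0.077411, -0.034402)
  m=+2: Y*=(-0.229675, 0.299148)  Y=(-0.380211, -0.030337)  product (0.096400, -0.106771)
  m=+3: Y*=(0.167042, 0.033299)  Y=(0.021252, -0.177095)  product (0.009447, -0.028875)
Accumulated sum (0.405172, -0.000000); after 4π/(2l+1) scaling, (0.727364, -0.000000) ⇒ P_3 = 0.727364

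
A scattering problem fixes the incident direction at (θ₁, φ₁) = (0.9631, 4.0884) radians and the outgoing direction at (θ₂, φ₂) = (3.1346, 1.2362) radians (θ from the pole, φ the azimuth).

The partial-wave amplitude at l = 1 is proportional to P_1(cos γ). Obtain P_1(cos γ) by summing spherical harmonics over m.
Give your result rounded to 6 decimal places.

Expand P_1 via completeness: Σ_{m} conj(Y_{1,m}) at Ω₁ times Y_{1,m} at Ω₂ —
  m=-1: -0.165724-0.230188i × +0.000793-0.002282i = -0.000657+0.000196i  (running Σ = -0.000657+0.000196i)
  m=0: +0.278981-0.000000i × -0.488591+0.000000i = -0.136308+0.000000i  (running Σ = -0.136964+0.000196i)
  m=1: +0.165724-0.230188i × -0.000793-0.002282i = -0.000657-0.000196i  (running Σ = -0.137621+0.000000i)
Σ over m = -0.137621+0.000000i; ×(4π/3) → -0.576466+0.000000i. Real part: -0.576466

-0.576466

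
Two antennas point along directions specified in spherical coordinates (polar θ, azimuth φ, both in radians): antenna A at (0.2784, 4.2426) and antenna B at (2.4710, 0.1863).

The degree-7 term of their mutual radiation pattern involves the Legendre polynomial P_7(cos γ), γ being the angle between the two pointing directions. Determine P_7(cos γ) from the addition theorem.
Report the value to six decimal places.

Term-by-term m-sum for l=7 (normalisation 4π/15 = 0.837758):
  m=-7: Y*=-0.000009-0.000059i  Y=+0.004717-0.017267i  product -0.000001-0.000000i
  m=-6: Y*=+0.000735+0.000246i  Y=-0.036954+0.075919i  product -0.000046+0.000047i
  m=-5: Y*=-0.004514+0.004449i  Y=+0.141624-0.190496i  product +0.000208+0.001490i
  m=-4: Y*=-0.011016-0.034584i  Y=-0.313824+0.289556i  product +0.013471+0.007664i
  m=-3: Y*=+0.145503+0.023695i  Y=+0.368400-0.230404i  product +0.059063-0.024795i
  m=-2: Y*=-0.238176+0.325830i  Y=-0.059844+0.023391i  product +0.006632-0.025070i
  m=-1: Y*=-0.283740-0.558872i  Y=-0.367549+0.069278i  product +0.143006+0.185756i
  m=+0: Y*=+0.189744-0.000000i  Y=+0.189115+0.000000i  product +0.035884+0.000000i
  m=+1: Y*=+0.283740-0.558872i  Y=+0.367549+0.069278i  product +0.143006-0.185756i
  m=+2: Y*=-0.238176-0.325830i  Y=-0.059844-0.023391i  product +0.006632+0.025070i
  m=+3: Y*=-0.145503+0.023695i  Y=-0.368400-0.230404i  product +0.059063+0.024795i
  m=+4: Y*=-0.011016+0.034584i  Y=-0.313824-0.289556i  product +0.013471-0.007664i
  m=+5: Y*=+0.004514+0.004449i  Y=-0.141624-0.190496i  product +0.000208-0.001490i
  m=+6: Y*=+0.000735-0.000246i  Y=-0.036954-0.075919i  product -0.000046-0.000047i
  m=+7: Y*=+0.000009-0.000059i  Y=-0.004717-0.017267i  product -0.000001+0.000000i
Accumulated sum +0.480549+0.000000i; after 4π/(2l+1) scaling, +0.402584+0.000000i ⇒ P_7 = 0.402584

0.402584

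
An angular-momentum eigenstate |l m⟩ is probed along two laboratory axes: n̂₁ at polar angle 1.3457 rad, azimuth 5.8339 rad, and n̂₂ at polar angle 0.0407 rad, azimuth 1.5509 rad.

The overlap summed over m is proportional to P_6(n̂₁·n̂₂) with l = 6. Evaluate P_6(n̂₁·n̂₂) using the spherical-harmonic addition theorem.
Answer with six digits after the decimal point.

-0.067333

Expand P_6 via completeness: Σ_{m} conj(Y_{6,m}) at Ω₁ times Y_{6,m} at Ω₂ —
  m=-6: -0.373904-0.178721i × -0.000000-0.000000i = +0.000000+0.000000i  (running Σ = +0.000000+0.000000i)
  m=-5: -0.205577-0.256504i × +0.000000-0.000000i = -0.000000+0.000000i  (running Σ = -0.000000+0.000000i)
  m=-4: +0.032674+0.141883i × +0.000010+0.000001i = +0.000000+0.000001i  (running Σ = +0.000000+0.000001i)
  m=-3: -0.073005+0.322020i × -0.000021+0.000349i = -0.000111-0.000032i  (running Σ = -0.000111-0.000031i)
  m=-2: +0.035685-0.044837i × -0.008578-0.000342i = -0.000321+0.000372i  (running Σ = -0.000432+0.000342i)
  m=-1: +0.289635-0.139655i × +0.002646-0.132968i = -0.017803-0.038882i  (running Σ = -0.018235-0.038540i)
  m=0: -0.033202-0.000000i × +0.999492+0.000000i = -0.033185-0.000000i  (running Σ = -0.051421-0.038540i)
  m=1: -0.289635-0.139655i × -0.002646-0.132968i = -0.017803+0.038882i  (running Σ = -0.069224+0.000342i)
  m=2: +0.035685+0.044837i × -0.008578+0.000342i = -0.000321-0.000372i  (running Σ = -0.069545-0.000031i)
  m=3: +0.073005+0.322020i × +0.000021+0.000349i = -0.000111+0.000032i  (running Σ = -0.069656+0.000001i)
  m=4: +0.032674-0.141883i × +0.000010-0.000001i = +0.000000-0.000001i  (running Σ = -0.069656+0.000000i)
  m=5: +0.205577-0.256504i × -0.000000-0.000000i = -0.000000-0.000000i  (running Σ = -0.069656+0.000000i)
  m=6: -0.373904+0.178721i × -0.000000+0.000000i = +0.000000-0.000000i  (running Σ = -0.069656-0.000000i)
Σ over m = -0.069656-0.000000i; ×(4π/13) → -0.067333-0.000000i. Real part: -0.067333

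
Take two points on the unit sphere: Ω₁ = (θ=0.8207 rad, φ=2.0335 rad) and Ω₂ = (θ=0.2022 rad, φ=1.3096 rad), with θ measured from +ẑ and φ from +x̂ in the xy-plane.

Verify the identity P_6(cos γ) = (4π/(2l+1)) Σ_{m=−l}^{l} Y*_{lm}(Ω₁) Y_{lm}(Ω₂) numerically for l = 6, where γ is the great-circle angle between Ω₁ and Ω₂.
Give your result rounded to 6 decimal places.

Summing Y*_{l m}(θ₁,φ₁)·Y_{l m}(θ₂,φ₂) over m ∈ [−6, 6]; prefactor 4π/(2·6+1) = 0.966644:
  m=-6: Y*=(0.069198, -0.026471)  Y=(-0.000000, -0.000032)  product (-0.000001, -0.000002)
  m=-5: Y*=(-0.176157, -0.161728)  Y=(0.000517, -0.000140)  product (-0.000114, -0.000059)
  m=-4: Y*=(-0.116172, 0.403972)  Y=(0.002784, 0.004796)  product (-0.002261, 0.000568)
  m=-3: Y*=(0.361168, -0.066724)  Y=(-0.027566, 0.027665)  product (-0.008110, 0.011831)
  m=-2: Y*=(0.024961, 0.033151)  Y=(-0.160711, -0.092529)  product (-0.000944, -0.007637)
  m=-1: Y*=(0.166445, -0.333678)  Y=(0.138175, -0.516921)  product (-0.149487, -0.132145)
  m=+0: Y*=(-0.066727, -0.000000)  Y=(0.624512, 0.000000)  product (-0.041672, -0.000000)
  m=+1: Y*=(-0.166445, -0.333678)  Y=(-0.138175, -0.516921)  product (-0.149487, 0.132145)
  m=+2: Y*=(0.024961, -0.033151)  Y=(-0.160711, 0.092529)  product (-0.000944, 0.007637)
  m=+3: Y*=(-0.361168, -0.066724)  Y=(0.027566, 0.027665)  product (-0.008110, -0.011831)
  m=+4: Y*=(-0.116172, -0.403972)  Y=(0.002784, -0.004796)  product (-0.002261, -0.000568)
  m=+5: Y*=(0.176157, -0.161728)  Y=(-0.000517, -0.000140)  product (-0.000114, 0.000059)
  m=+6: Y*=(0.069198, 0.026471)  Y=(-0.000000, 0.000032)  product (-0.000001, 0.000002)
Σ over m = (-0.363504, 0.000000); ×(4π/13) → (-0.351379, 0.000000). Real part: -0.351379

-0.351379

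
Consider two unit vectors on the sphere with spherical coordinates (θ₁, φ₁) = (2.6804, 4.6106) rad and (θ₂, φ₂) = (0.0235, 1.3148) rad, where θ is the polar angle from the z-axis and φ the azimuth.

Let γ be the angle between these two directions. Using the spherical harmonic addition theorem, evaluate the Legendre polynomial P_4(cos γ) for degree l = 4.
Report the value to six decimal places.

Term-by-term m-sum for l=4 (normalisation 4π/9 = 1.396263):
  [-4]  conj(Y_{4,-4})(Ω₁) = +0.015937-0.006873i ; Y_{4,-4}(Ω₂) = +0.000000+0.000000i ; Δ = +0.000000+0.000000i
  [-3]  conj(Y_{4,-3})(Ω₁) = -0.029699-0.094216i ; Y_{4,-3}(Ω₂) = -0.000011+0.000012i ; Δ = +0.000001+0.000001i
  [-2]  conj(Y_{4,-2})(Ω₁) = -0.299342+0.061795i ; Y_{4,-2}(Ω₂) = -0.000966-0.000543i ; Δ = +0.000323+0.000103i
  [-1]  conj(Y_{4,-1})(Ω₁) = +0.050073+0.490230i ; Y_{4,-1}(Ω₂) = +0.011245-0.042964i ; Δ = +0.021625+0.003361i
  [+0]  conj(Y_{4,0})(Ω₁) = +0.153506-0.000000i ; Y_{4,0}(Ω₂) = +0.843949+0.000000i ; Δ = +0.129551+0.000000i
  [+1]  conj(Y_{4,1})(Ω₁) = -0.050073+0.490230i ; Y_{4,1}(Ω₂) = -0.011245-0.042964i ; Δ = +0.021625-0.003361i
  [+2]  conj(Y_{4,2})(Ω₁) = -0.299342-0.061795i ; Y_{4,2}(Ω₂) = -0.000966+0.000543i ; Δ = +0.000323-0.000103i
  [+3]  conj(Y_{4,3})(Ω₁) = +0.029699-0.094216i ; Y_{4,3}(Ω₂) = +0.000011+0.000012i ; Δ = +0.000001-0.000001i
  [+4]  conj(Y_{4,4})(Ω₁) = +0.015937+0.006873i ; Y_{4,4}(Ω₂) = +0.000000-0.000000i ; Δ = +0.000000-0.000000i
Accumulated sum +0.173449+0.000000i; after 4π/(2l+1) scaling, +0.242181+0.000000i ⇒ P_4 = 0.242181

0.242181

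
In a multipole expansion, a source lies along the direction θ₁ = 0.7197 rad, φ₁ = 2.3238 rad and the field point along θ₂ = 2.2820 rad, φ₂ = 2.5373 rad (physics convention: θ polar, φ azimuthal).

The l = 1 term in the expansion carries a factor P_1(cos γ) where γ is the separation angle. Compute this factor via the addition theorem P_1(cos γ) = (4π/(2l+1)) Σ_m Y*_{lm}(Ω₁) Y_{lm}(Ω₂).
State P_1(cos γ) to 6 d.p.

-0.002842

Expand P_1 via completeness: Σ_{m} conj(Y_{1,m}) at Ω₁ times Y_{1,m} at Ω₂ —
  [-1]  conj(Y_{1,-1})(Ω₁) = -0.155733+0.166165i ; Y_{1,-1}(Ω₂) = -0.215386-0.148715i ; Δ = +0.058254-0.012630i
  [+0]  conj(Y_{1,0})(Ω₁) = +0.367431-0.000000i ; Y_{1,0}(Ω₂) = -0.318933+0.000000i ; Δ = -0.117186+0.000000i
  [+1]  conj(Y_{1,1})(Ω₁) = +0.155733+0.166165i ; Y_{1,1}(Ω₂) = +0.215386-0.148715i ; Δ = +0.058254+0.012630i
Accumulated sum -0.000678+0.000000i; after 4π/(2l+1) scaling, -0.002842+0.000000i ⇒ P_1 = -0.002842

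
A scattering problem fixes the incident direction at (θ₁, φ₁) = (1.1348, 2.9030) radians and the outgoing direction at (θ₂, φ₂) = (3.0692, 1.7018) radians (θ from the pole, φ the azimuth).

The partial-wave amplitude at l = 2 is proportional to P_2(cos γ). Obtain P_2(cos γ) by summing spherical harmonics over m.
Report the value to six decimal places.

Expand P_2 via completeness: Σ_{m} conj(Y_{2,m}) at Ω₁ times Y_{2,m} at Ω₂ —
  term(m=-2) = -0.00047 + 0.00043j   from Y*(Ω₁)=0.28193 - 0.14577j, Y(Ω₂)=-0.00195 + 0.00052j
  term(m=-1) = -0.00595 - 0.01537j   from Y*(Ω₁)=-0.28736 + 0.06989j, Y(Ω₂)=0.00728 + 0.05525j
  term(m=+0) = -0.09177 + 0.00000j   from Y*(Ω₁)=-0.14664 + 0.00000j, Y(Ω₂)=0.62583 + 0.00000j
  term(m=+1) = -0.00595 + 0.01537j   from Y*(Ω₁)=0.28736 + 0.06989j, Y(Ω₂)=-0.00728 + 0.05525j
  term(m=+2) = -0.00047 - 0.00043j   from Y*(Ω₁)=0.28193 + 0.14577j, Y(Ω₂)=-0.00195 - 0.00052j
Σ over m = -0.10463 - 0.00000j; ×(4π/5) → -0.26296 - 0.00000j. Real part: -0.262962

-0.262962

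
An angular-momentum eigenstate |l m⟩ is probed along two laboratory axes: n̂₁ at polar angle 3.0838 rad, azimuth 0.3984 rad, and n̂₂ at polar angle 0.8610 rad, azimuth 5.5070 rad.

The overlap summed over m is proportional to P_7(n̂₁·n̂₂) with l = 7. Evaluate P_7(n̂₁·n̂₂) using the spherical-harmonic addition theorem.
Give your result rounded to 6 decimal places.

-0.297971

Addition theorem: P_7(cos γ) = (4π/15) Σ_m Y*_{lm}(Ω₁) Y_{lm}(Ω₂), m = −7…7:
  term(m=-7) = (-0.000000, 0.000000)   from Y*(Ω₁)=(-0.000000, 0.000000), Y(Ω₂)=(0.047672, -0.054254)
  term(m=-6) = (-0.000000, -0.000000)   from Y*(Ω₁)=(0.000000, -0.000000), Y(Ω₂)=(-0.012827, -0.231821)
  term(m=-5) = (0.000001, -0.000000)   from Y*(Ω₁)=(-0.000001, 0.000003), Y(Ω₂)=(-0.307728, -0.280607)
  term(m=-4) = (0.000000, 0.000032)   from Y*(Ω₁)=(0.000002, -0.000081), Y(Ω₂)=(-0.398767, 0.014702)
  term(m=-3) = (-0.000058, -0.000023)   from Y*(Ω₁)=(0.000620, 0.001572), Y(Ω₂)=(-0.025282, 0.026719)
  term(m=-2) = (-0.006029, 0.006114)   from Y*(Ω₁)=(-0.017271, -0.017670), Y(Ω₂)=(-0.006403, -0.347455)
  term(m=-1) = (-0.017632, -0.042148)   from Y*(Ω₁)=(0.212758, 0.089552), Y(Ω₂)=(-0.141234, -0.138655)
  term(m=+0) = (-0.308243, -0.000000)   from Y*(Ω₁)=(-1.042048, -0.000000), Y(Ω₂)=(0.295805, 0.000000)
  term(m=+1) = (-0.017632, 0.042148)   from Y*(Ω₁)=(-0.212758, 0.089552), Y(Ω₂)=(0.141234, -0.138655)
  term(m=+2) = (-0.006029, -0.006114)   from Y*(Ω₁)=(-0.017271, 0.017670), Y(Ω₂)=(-0.006403, 0.347455)
  term(m=+3) = (-0.000058, 0.000023)   from Y*(Ω₁)=(-0.000620, 0.001572), Y(Ω₂)=(0.025282, 0.026719)
  term(m=+4) = (0.000000, -0.000032)   from Y*(Ω₁)=(0.000002, 0.000081), Y(Ω₂)=(-0.398767, -0.014702)
  term(m=+5) = (0.000001, 0.000000)   from Y*(Ω₁)=(0.000001, 0.000003), Y(Ω₂)=(0.307728, -0.280607)
  term(m=+6) = (-0.000000, 0.000000)   from Y*(Ω₁)=(0.000000, 0.000000), Y(Ω₂)=(-0.012827, 0.231821)
  term(m=+7) = (-0.000000, -0.000000)   from Y*(Ω₁)=(0.000000, 0.000000), Y(Ω₂)=(-0.047672, -0.054254)
Accumulated sum (-0.355676, 0.000000); after 4π/(2l+1) scaling, (-0.297971, 0.000000) ⇒ P_7 = -0.297971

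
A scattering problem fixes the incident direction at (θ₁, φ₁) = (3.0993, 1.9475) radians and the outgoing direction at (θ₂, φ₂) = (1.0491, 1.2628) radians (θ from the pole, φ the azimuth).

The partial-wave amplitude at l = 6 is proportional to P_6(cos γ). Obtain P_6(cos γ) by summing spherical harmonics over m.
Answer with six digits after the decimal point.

0.332102

Addition theorem: P_6(cos γ) = (4π/13) Σ_m Y*_{lm}(Ω₁) Y_{lm}(Ω₂), m = −6…6:
  m=-6: +0.000000-0.000000i × +0.056137-0.197315i = -0.000000-0.000000i  (running Σ = -0.000000-0.000000i)
  m=-5: +0.000000+0.000000i × +0.408297-0.012586i = +0.000000+0.000000i  (running Σ = +0.000000+0.000000i)
  m=-4: +0.000001+0.000011i × +0.116029+0.329254i = -0.000004+0.000002i  (running Σ = -0.000004+0.000002i)
  m=-3: -0.000355+0.000167i × +0.045259-0.034179i = -0.000010+0.000020i  (running Σ = -0.000014+0.000021i)
  m=-2: -0.006758-0.006339i × +0.286719+0.202961i = -0.000651-0.003189i  (running Σ = -0.000665-0.003168i)
  m=-1: +0.050803-0.128421i × -0.022404+0.070426i = +0.007906+0.006455i  (running Σ = +0.007241+0.003287i)
  m=0: +0.998093-0.000000i × +0.329709+0.000000i = +0.329080+0.000000i  (running Σ = +0.336321+0.003287i)
  m=1: -0.050803-0.128421i × +0.022404+0.070426i = +0.007906-0.006455i  (running Σ = +0.344227-0.003168i)
  m=2: -0.006758+0.006339i × +0.286719-0.202961i = -0.000651+0.003189i  (running Σ = +0.343576+0.000021i)
  m=3: +0.000355+0.000167i × -0.045259-0.034179i = -0.000010-0.000020i  (running Σ = +0.343565+0.000002i)
  m=4: +0.000001-0.000011i × +0.116029-0.329254i = -0.000004-0.000002i  (running Σ = +0.343562+0.000000i)
  m=5: -0.000000+0.000000i × -0.408297-0.012586i = +0.000000-0.000000i  (running Σ = +0.343562-0.000000i)
  m=6: +0.000000+0.000000i × +0.056137+0.197315i = -0.000000+0.000000i  (running Σ = +0.343562-0.000000i)
Total Σ_m = +0.343562-0.000000i. Multiply by 0.966644: +0.332102-0.000000i. P_6(cos γ) = 0.332102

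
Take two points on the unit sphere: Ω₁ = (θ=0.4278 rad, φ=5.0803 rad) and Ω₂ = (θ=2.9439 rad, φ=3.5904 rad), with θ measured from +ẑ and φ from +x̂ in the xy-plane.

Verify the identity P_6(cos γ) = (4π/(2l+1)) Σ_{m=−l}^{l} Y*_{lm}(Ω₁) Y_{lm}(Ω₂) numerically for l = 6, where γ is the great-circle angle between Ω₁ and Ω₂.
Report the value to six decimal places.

-0.310690

Summing Y*_{l m}(θ₁,φ₁)·Y_{l m}(θ₂,φ₂) over m ∈ [−6, 6]; prefactor 4π/(2·6+1) = 0.966644:
  term(m=-6) = -0.000000+0.000000i   from Y*(Ω₁)=+0.001464-0.001981i, Y(Ω₂)=-0.000025-0.000012i
  term(m=-5) = -0.000004-0.000008i   from Y*(Ω₁)=+0.018042+0.004969i, Y(Ω₂)=-0.000299-0.000375i
  term(m=-4) = +0.000413-0.000139i   from Y*(Ω₁)=+0.008482+0.085262i, Y(Ω₂)=-0.001131-0.004956i
  term(m=-3) = +0.002277+0.009197i   from Y*(Ω₁)=-0.230765+0.116369i, Y(Ω₂)=+0.008157-0.035741i
  term(m=-2) = -0.086016+0.014040i   from Y*(Ω₁)=-0.362188-0.327945i, Y(Ω₂)=+0.111214-0.139462i
  term(m=-1) = -0.018470-0.227820i   from Y*(Ω₁)=+0.155571-0.403597i, Y(Ω₂)=+0.476095-0.229280i
  term(m=+0) = -0.117811-0.000000i   from Y*(Ω₁)=-0.184066-0.000000i, Y(Ω₂)=+0.640046+0.000000i
  term(m=+1) = -0.018470+0.227820i   from Y*(Ω₁)=-0.155571-0.403597i, Y(Ω₂)=-0.476095-0.229280i
  term(m=+2) = -0.086016-0.014040i   from Y*(Ω₁)=-0.362188+0.327945i, Y(Ω₂)=+0.111214+0.139462i
  term(m=+3) = +0.002277-0.009197i   from Y*(Ω₁)=+0.230765+0.116369i, Y(Ω₂)=-0.008157-0.035741i
  term(m=+4) = +0.000413+0.000139i   from Y*(Ω₁)=+0.008482-0.085262i, Y(Ω₂)=-0.001131+0.004956i
  term(m=+5) = -0.000004+0.000008i   from Y*(Ω₁)=-0.018042+0.004969i, Y(Ω₂)=+0.000299-0.000375i
  term(m=+6) = -0.000000-0.000000i   from Y*(Ω₁)=+0.001464+0.001981i, Y(Ω₂)=-0.000025+0.000012i
Accumulated sum -0.321411+0.000000i; after 4π/(2l+1) scaling, -0.310690+0.000000i ⇒ P_6 = -0.310690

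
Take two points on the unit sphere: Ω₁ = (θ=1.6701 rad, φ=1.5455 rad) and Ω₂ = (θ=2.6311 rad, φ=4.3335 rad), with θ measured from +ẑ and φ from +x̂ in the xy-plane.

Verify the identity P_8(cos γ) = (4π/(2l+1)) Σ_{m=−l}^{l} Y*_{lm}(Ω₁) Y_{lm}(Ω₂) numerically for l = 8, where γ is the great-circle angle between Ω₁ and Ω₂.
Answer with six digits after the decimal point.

-0.282668

Expand P_8 via completeness: Σ_{m} conj(Y_{8,m}) at Ω₁ times Y_{8,m} at Ω₂ —
  m=-8: +0.485351-0.099584i × -0.001664+0.000185i = -0.000789+0.000255i  (running Σ = -0.000789+0.000255i)
  m=-7: +0.034782+0.194367i × -0.005622-0.010556i = +0.001856-0.001460i  (running Σ = +0.001067-0.001205i)
  m=-6: +0.307968-0.047105i × +0.034482-0.040728i = +0.008701-0.014167i  (running Σ = +0.009768-0.015372i)
  m=-5: +0.028301+0.222562i × +0.157704+0.052901i = -0.007310+0.036596i  (running Σ = +0.002457+0.021224i)
  m=-4: +0.247724-0.025152i × +0.020095+0.363395i = +0.014118+0.089516i  (running Σ = +0.016575+0.110740i)
  m=-3: +0.017778+0.233809i × -0.468464+0.217193i = -0.059110-0.105670i  (running Σ = -0.042535+0.005070i)
  m=-2: +0.219874-0.011134i × -0.242592-0.229548i = -0.055895-0.047771i  (running Σ = -0.098430-0.042700i)
  m=-1: +0.006024+0.238096i × -0.079994+0.200927i = -0.048322-0.017836i  (running Σ = -0.146752-0.060536i)
  m=0: +0.211484-0.000000i × -0.420334+0.000000i = -0.088894+0.000000i  (running Σ = -0.235646-0.060536i)
  m=1: -0.006024+0.238096i × +0.079994+0.200927i = -0.048322+0.017836i  (running Σ = -0.283968-0.042700i)
  m=2: +0.219874+0.011134i × -0.242592+0.229548i = -0.055895+0.047771i  (running Σ = -0.339864+0.005070i)
  m=3: -0.017778+0.233809i × +0.468464+0.217193i = -0.059110+0.105670i  (running Σ = -0.398974+0.110740i)
  m=4: +0.247724+0.025152i × +0.020095-0.363395i = +0.014118-0.089516i  (running Σ = -0.384856+0.021224i)
  m=5: -0.028301+0.222562i × -0.157704+0.052901i = -0.007310-0.036596i  (running Σ = -0.392166-0.015372i)
  m=6: +0.307968+0.047105i × +0.034482+0.040728i = +0.008701+0.014167i  (running Σ = -0.383465-0.001205i)
  m=7: -0.034782+0.194367i × +0.005622-0.010556i = +0.001856+0.001460i  (running Σ = -0.381609+0.000255i)
  m=8: +0.485351+0.099584i × -0.001664-0.000185i = -0.000789-0.000255i  (running Σ = -0.382398-0.000000i)
Total Σ_m = -0.382398-0.000000i. Multiply by 0.739198: -0.282668-0.000000i. P_8(cos γ) = -0.282668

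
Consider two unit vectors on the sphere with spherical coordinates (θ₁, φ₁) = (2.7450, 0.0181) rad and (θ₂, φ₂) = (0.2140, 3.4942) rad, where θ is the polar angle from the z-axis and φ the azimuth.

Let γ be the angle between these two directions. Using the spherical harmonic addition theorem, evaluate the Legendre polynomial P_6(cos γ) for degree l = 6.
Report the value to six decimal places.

Addition theorem: P_6(cos γ) = (4π/13) Σ_m Y*_{lm}(Ω₁) Y_{lm}(Ω₂), m = −6…6:
  m=-6: 0.00160 + 0.00017j × -0.00002 - 0.00004j = -0.00000 - 0.00000j  (running Σ = -0.00000 - 0.00000j)
  m=-5: -0.01322 - 0.00120j × 0.00013 + 0.00069j = -0.00000 - 0.00001j  (running Σ = -0.00000 - 0.00001j)
  m=-4: 0.06622 + 0.00480j × 0.00110 - 0.00681j = 0.00011 - 0.00045j  (running Σ = 0.00010 - 0.00045j)
  m=-3: -0.21988 - 0.01195j × -0.02245 + 0.03986j = 0.00541 - 0.00850j  (running Σ = 0.00552 - 0.00895j)
  m=-2: 0.46490 + 0.01684j × 0.15550 - 0.13237j = 0.07452 - 0.05892j  (running Σ = 0.08004 - 0.06787j)
  m=-1: -0.49358 - 0.00893j × -0.51700 + 0.19025j = 0.25688 - 0.08928j  (running Σ = 0.33692 - 0.15715j)
  m=0: -0.09021 + 0.00000j × 0.58297 + 0.00000j = -0.05259 + 0.00000j  (running Σ = 0.28433 - 0.15715j)
  m=1: 0.49358 - 0.00893j × 0.51700 + 0.19025j = 0.25688 + 0.08928j  (running Σ = 0.54121 - 0.06787j)
  m=2: 0.46490 - 0.01684j × 0.15550 + 0.13237j = 0.07452 + 0.05892j  (running Σ = 0.61573 - 0.00895j)
  m=3: 0.21988 - 0.01195j × 0.02245 + 0.03986j = 0.00541 + 0.00850j  (running Σ = 0.62114 - 0.00045j)
  m=4: 0.06622 - 0.00480j × 0.00110 + 0.00681j = 0.00011 + 0.00045j  (running Σ = 0.62125 - 0.00001j)
  m=5: 0.01322 - 0.00120j × -0.00013 + 0.00069j = -0.00000 + 0.00001j  (running Σ = 0.62124 - 0.00000j)
  m=6: 0.00160 - 0.00017j × -0.00002 + 0.00004j = -0.00000 + 0.00000j  (running Σ = 0.62124 + 0.00000j)
Total Σ_m = 0.62124 + 0.00000j. Multiply by 0.966644: 0.60052 + 0.00000j. P_6(cos γ) = 0.600522

0.600522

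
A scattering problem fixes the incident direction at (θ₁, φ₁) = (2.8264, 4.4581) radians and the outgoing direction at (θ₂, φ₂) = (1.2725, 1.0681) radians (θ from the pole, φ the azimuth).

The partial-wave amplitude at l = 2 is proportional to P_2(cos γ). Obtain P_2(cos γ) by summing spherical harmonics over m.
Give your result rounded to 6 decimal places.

Expand P_2 via completeness: Σ_{m} conj(Y_{2,m}) at Ω₁ times Y_{2,m} at Ω₂ —
  [-2]  conj(Y_{2,-2})(Ω₁) = (-0.032423, 0.018075) ; Y_{2,-2}(Ω₂) = (-0.189074, -0.297988) ; Δ = (0.011517, 0.006244)
  [-1]  conj(Y_{2,-1})(Ω₁) = (0.057278, 0.220370) ; Y_{2,-1}(Ω₂) = (0.104558, -0.190171) ; Δ = (0.047897, 0.012149)
  [+0]  conj(Y_{2,0})(Ω₁) = (0.539856, -0.000000) ; Y_{2,0}(Ω₂) = (-0.233668, 0.000000) ; Δ = (-0.126147, 0.000000)
  [+1]  conj(Y_{2,1})(Ω₁) = (-0.057278, 0.220370) ; Y_{2,1}(Ω₂) = (-0.104558, -0.190171) ; Δ = (0.047897, -0.012149)
  [+2]  conj(Y_{2,2})(Ω₁) = (-0.032423, -0.018075) ; Y_{2,2}(Ω₂) = (-0.189074, 0.297988) ; Δ = (0.011517, -0.006244)
Total Σ_m = (-0.007320, 0.000000). Multiply by 2.513274: (-0.018398, 0.000000). P_2(cos γ) = -0.018398

-0.018398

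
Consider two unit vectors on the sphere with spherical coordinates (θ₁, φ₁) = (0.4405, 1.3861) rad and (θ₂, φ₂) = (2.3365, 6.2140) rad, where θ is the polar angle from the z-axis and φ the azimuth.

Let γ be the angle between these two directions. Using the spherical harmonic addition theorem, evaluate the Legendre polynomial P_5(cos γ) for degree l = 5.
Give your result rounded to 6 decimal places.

Summing Y*_{l m}(θ₁,φ₁)·Y_{l m}(θ₂,φ₂) over m ∈ [−5, 5]; prefactor 4π/(2·5+1) = 1.142397:
  term(m=-5) = 0.00032 + 0.00050j   from Y*(Ω₁)=0.00522 + 0.00394j, Y(Ω₂)=0.08501 + 0.03064j
  term(m=-4) = -0.01079 + 0.00537j   from Y*(Ω₁)=0.03244 - 0.02955j, Y(Ω₂)=-0.26427 - 0.07506j
  term(m=-3) = -0.02496 - 0.06913j   from Y*(Ω₁)=-0.08980 - 0.14513j, Y(Ω₂)=0.42141 + 0.08874j
  term(m=-2) = 0.10621 - 0.02498j   from Y*(Ω₁)=-0.37806 + 0.14637j, Y(Ω₂)=-0.26657 - 0.03712j
  term(m=-1) = -0.01152 - 0.09929j   from Y*(Ω₁)=0.09038 + 0.48374j, Y(Ω₂)=-0.20262 - 0.01404j
  term(m=+0) = -0.00347 + 0.00000j   from Y*(Ω₁)=-0.01046 + 0.00000j, Y(Ω₂)=0.33132 + 0.00000j
  term(m=+1) = -0.01152 + 0.09929j   from Y*(Ω₁)=-0.09038 + 0.48374j, Y(Ω₂)=0.20262 - 0.01404j
  term(m=+2) = 0.10621 + 0.02498j   from Y*(Ω₁)=-0.37806 - 0.14637j, Y(Ω₂)=-0.26657 + 0.03712j
  term(m=+3) = -0.02496 + 0.06913j   from Y*(Ω₁)=0.08980 - 0.14513j, Y(Ω₂)=-0.42141 + 0.08874j
  term(m=+4) = -0.01079 - 0.00537j   from Y*(Ω₁)=0.03244 + 0.02955j, Y(Ω₂)=-0.26427 + 0.07506j
  term(m=+5) = 0.00032 - 0.00050j   from Y*(Ω₁)=-0.00522 + 0.00394j, Y(Ω₂)=-0.08501 + 0.03064j
Σ over m = 0.11506 + 0.00000j; ×(4π/11) → 0.13144 + 0.00000j. Real part: 0.131445

0.131445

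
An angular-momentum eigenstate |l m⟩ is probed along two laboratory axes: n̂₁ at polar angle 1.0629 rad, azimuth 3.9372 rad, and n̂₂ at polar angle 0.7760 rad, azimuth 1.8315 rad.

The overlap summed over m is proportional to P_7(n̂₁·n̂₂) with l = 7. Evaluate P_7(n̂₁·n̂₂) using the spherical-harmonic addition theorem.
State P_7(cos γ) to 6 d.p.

Addition theorem: P_7(cos γ) = (4π/15) Σ_m Y*_{lm}(Ω₁) Y_{lm}(Ω₂), m = −7…7:
  [-7]  conj(Y_{7,-7})(Ω₁) = (-0.146955, 0.127321) ; Y_{7,-7}(Ω₂) = (0.040030, -0.010397) ; Δ = (-0.004559, 0.006625)
  [-6]  conj(Y_{7,-6})(Ω₁) = (0.024789, -0.404180) ; Y_{7,-6}(Ω₂) = (-0.001037, 0.157680) ; Δ = (0.063705, 0.004328)
  [-5]  conj(Y_{7,-5})(Ω₁) = (0.259834, 0.287814) ; Y_{7,-5}(Ω₂) = (-0.335435, -0.091852) ; Δ = (-0.060721, -0.120409)
  [-4]  conj(Y_{7,-4})(Ω₁) = (-0.015558, -0.000636) ; Y_{7,-4}(Ω₂) = (0.230048, -0.394452) ; Δ = (-0.003830, 0.005991)
  [-3]  conj(Y_{7,-3})(Ω₁) = (-0.247870, 0.233134) ; Y_{7,-3}(Ω₂) = (0.173790, 0.174937) ; Δ = (-0.083861, -0.002845)
  [-2]  conj(Y_{7,-2})(Ω₁) = (0.003579, -0.175282) ; Y_{7,-2}(Ω₂) = (0.186563, -0.107168) ; Δ = (-0.018117, -0.033085)
  [-1]  conj(Y_{7,-1})(Ω₁) = (-0.191982, -0.195943) ; Y_{7,-1}(Ω₂) = (0.091922, 0.344566) ; Δ = (0.049868, -0.084162)
  [+0]  conj(Y_{7,0})(Ω₁) = (0.212966, -0.000000) ; Y_{7,0}(Ω₂) = (0.114158, 0.000000) ; Δ = (0.024312, 0.000000)
  [+1]  conj(Y_{7,1})(Ω₁) = (0.191982, -0.195943) ; Y_{7,1}(Ω₂) = (-0.091922, 0.344566) ; Δ = (0.049868, 0.084162)
  [+2]  conj(Y_{7,2})(Ω₁) = (0.003579, 0.175282) ; Y_{7,2}(Ω₂) = (0.186563, 0.107168) ; Δ = (-0.018117, 0.033085)
  [+3]  conj(Y_{7,3})(Ω₁) = (0.247870, 0.233134) ; Y_{7,3}(Ω₂) = (-0.173790, 0.174937) ; Δ = (-0.083861, 0.002845)
  [+4]  conj(Y_{7,4})(Ω₁) = (-0.015558, 0.000636) ; Y_{7,4}(Ω₂) = (0.230048, 0.394452) ; Δ = (-0.003830, -0.005991)
  [+5]  conj(Y_{7,5})(Ω₁) = (-0.259834, 0.287814) ; Y_{7,5}(Ω₂) = (0.335435, -0.091852) ; Δ = (-0.060721, 0.120409)
  [+6]  conj(Y_{7,6})(Ω₁) = (0.024789, 0.404180) ; Y_{7,6}(Ω₂) = (-0.001037, -0.157680) ; Δ = (0.063705, -0.004328)
  [+7]  conj(Y_{7,7})(Ω₁) = (0.146955, 0.127321) ; Y_{7,7}(Ω₂) = (-0.040030, -0.010397) ; Δ = (-0.004559, -0.006625)
Σ over m = (-0.090718, -0.000000); ×(4π/15) → (-0.075999, -0.000000). Real part: -0.075999

-0.075999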